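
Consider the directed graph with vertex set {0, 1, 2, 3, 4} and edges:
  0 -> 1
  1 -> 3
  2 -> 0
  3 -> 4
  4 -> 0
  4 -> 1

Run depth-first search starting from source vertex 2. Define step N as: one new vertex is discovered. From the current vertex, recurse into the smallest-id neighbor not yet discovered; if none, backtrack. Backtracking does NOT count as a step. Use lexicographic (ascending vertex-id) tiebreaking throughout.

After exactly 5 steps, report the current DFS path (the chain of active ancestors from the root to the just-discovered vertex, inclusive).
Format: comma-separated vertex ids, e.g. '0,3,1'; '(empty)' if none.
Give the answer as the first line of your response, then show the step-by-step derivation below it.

2,0,1,3,4

step 1: discover 2; path=2; order=2
step 2: discover 0; path=2>0; order=2,0
step 3: discover 1; path=2>0>1; order=2,0,1
step 4: discover 3; path=2>0>1>3; order=2,0,1,3
step 5: discover 4; path=2>0>1>3>4; order=2,0,1,3,4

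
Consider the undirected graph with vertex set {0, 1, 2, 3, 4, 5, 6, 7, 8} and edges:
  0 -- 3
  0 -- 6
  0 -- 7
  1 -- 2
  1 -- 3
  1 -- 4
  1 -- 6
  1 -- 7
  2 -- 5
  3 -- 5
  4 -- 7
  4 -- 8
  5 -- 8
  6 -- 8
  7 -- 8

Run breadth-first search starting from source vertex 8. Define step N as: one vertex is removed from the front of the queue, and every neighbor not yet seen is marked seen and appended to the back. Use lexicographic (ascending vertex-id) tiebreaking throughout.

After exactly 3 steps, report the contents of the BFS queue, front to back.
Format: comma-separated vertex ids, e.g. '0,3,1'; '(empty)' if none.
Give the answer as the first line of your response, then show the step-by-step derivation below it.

6,7,1,2,3

step 1: dequeue 8; queue=[4,5,6,7]; order=8
step 2: dequeue 4; queue=[5,6,7,1]; order=8,4
step 3: dequeue 5; queue=[6,7,1,2,3]; order=8,4,5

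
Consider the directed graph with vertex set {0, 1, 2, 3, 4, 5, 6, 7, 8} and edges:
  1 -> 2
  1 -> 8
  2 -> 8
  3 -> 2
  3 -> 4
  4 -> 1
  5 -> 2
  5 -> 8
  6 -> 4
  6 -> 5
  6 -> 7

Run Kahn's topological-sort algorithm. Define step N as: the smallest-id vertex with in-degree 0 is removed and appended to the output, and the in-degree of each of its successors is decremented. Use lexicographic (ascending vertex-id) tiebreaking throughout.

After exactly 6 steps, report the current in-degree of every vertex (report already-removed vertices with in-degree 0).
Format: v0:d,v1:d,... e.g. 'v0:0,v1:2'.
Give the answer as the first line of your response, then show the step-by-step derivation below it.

v0:0,v1:0,v2:0,v3:0,v4:0,v5:0,v6:0,v7:0,v8:1

step 1: output 0; order=[0]; indeg=(0,1,3,0,2,1,0,1,3)
step 2: output 3; order=[0,3]; indeg=(0,1,2,0,1,1,0,1,3)
step 3: output 6; order=[0,3,6]; indeg=(0,1,2,0,0,0,0,0,3)
step 4: output 4; order=[0,3,6,4]; indeg=(0,0,2,0,0,0,0,0,3)
step 5: output 1; order=[0,3,6,4,1]; indeg=(0,0,1,0,0,0,0,0,2)
step 6: output 5; order=[0,3,6,4,1,5]; indeg=(0,0,0,0,0,0,0,0,1)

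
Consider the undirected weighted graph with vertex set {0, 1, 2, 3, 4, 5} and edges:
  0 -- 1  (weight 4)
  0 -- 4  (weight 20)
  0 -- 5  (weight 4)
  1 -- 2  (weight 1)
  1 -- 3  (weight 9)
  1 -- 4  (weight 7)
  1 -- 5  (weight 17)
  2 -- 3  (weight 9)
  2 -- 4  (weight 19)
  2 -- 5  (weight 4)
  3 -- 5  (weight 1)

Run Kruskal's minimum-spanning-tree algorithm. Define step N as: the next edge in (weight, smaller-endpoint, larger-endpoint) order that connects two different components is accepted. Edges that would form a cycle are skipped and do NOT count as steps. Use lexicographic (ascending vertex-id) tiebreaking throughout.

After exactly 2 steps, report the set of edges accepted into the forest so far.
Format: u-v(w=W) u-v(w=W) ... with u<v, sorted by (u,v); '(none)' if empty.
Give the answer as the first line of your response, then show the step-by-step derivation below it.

1-2(w=1) 3-5(w=1)

step 1: add edge 1-2 (w=1); MST = {1-2(w=1)}
step 2: add edge 3-5 (w=1); MST = {1-2(w=1) 3-5(w=1)}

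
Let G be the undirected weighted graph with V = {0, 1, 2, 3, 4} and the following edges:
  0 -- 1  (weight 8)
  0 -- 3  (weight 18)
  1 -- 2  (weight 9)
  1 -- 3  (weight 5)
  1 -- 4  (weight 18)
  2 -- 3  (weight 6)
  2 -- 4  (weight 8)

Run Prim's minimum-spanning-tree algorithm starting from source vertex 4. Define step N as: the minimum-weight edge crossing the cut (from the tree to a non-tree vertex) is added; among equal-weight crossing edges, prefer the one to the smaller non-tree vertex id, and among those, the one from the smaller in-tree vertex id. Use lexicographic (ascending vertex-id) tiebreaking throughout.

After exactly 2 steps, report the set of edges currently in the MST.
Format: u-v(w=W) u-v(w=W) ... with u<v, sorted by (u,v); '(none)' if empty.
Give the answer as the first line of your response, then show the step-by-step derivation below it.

2-3(w=6) 2-4(w=8)

step 1: add edge 2-4 (w=8); MST = {2-4(w=8)}
step 2: add edge 2-3 (w=6); MST = {2-3(w=6) 2-4(w=8)}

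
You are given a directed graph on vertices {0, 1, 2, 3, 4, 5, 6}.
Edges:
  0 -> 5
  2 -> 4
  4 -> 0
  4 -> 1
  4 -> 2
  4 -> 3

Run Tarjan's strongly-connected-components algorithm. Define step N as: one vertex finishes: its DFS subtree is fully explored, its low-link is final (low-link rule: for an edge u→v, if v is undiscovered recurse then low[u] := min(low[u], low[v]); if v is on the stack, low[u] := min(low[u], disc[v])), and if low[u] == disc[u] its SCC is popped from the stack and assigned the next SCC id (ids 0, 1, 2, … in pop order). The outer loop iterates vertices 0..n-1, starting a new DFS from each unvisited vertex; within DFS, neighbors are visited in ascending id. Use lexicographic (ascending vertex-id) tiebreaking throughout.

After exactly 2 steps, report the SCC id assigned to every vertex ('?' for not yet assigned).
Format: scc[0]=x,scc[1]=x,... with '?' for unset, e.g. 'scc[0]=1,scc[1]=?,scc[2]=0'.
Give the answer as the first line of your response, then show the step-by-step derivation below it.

scc[0]=1,scc[1]=?,scc[2]=?,scc[3]=?,scc[4]=?,scc[5]=0,scc[6]=?

step 1: low=(low[0]=0,low[1]=?,low[2]=?,low[3]=?,low[4]=?,low[5]=1,low[6]=?); scc=(scc[0]=?,scc[1]=?,scc[2]=?,scc[3]=?,scc[4]=?,scc[5]=0,scc[6]=?)
step 2: low=(low[0]=0,low[1]=?,low[2]=?,low[3]=?,low[4]=?,low[5]=1,low[6]=?); scc=(scc[0]=1,scc[1]=?,scc[2]=?,scc[3]=?,scc[4]=?,scc[5]=0,scc[6]=?)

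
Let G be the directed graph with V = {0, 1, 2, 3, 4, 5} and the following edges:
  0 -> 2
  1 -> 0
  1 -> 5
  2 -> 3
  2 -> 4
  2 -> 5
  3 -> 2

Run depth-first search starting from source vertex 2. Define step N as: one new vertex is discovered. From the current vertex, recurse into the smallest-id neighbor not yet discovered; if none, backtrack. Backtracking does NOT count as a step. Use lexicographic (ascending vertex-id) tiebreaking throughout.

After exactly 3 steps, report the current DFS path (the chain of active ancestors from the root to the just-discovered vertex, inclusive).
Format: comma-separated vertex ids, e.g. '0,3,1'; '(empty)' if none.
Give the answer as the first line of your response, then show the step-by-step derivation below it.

2,4

step 1: discover 2; path=2; order=2
step 2: discover 3; path=2>3; order=2,3
step 3: discover 4; path=2>4; order=2,3,4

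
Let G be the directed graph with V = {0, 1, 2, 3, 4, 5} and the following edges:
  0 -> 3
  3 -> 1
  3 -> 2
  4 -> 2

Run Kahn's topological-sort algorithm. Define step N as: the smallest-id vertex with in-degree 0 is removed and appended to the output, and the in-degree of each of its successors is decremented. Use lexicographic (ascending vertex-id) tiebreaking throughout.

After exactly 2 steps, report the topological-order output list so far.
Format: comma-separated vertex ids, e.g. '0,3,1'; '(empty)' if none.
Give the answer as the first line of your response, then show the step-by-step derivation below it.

0,3

step 1: output 0; order=[0]; indeg=(0,1,2,0,0,0)
step 2: output 3; order=[0,3]; indeg=(0,0,1,0,0,0)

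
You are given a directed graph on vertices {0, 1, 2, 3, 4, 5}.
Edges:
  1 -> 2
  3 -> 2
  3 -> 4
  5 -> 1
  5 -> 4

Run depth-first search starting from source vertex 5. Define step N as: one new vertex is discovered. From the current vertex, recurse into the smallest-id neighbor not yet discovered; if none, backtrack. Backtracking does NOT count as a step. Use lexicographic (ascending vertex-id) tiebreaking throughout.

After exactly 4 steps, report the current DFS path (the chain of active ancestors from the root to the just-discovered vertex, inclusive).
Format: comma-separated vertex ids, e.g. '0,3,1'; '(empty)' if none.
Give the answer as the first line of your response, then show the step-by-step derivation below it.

5,4

step 1: discover 5; path=5; order=5
step 2: discover 1; path=5>1; order=5,1
step 3: discover 2; path=5>1>2; order=5,1,2
step 4: discover 4; path=5>4; order=5,1,2,4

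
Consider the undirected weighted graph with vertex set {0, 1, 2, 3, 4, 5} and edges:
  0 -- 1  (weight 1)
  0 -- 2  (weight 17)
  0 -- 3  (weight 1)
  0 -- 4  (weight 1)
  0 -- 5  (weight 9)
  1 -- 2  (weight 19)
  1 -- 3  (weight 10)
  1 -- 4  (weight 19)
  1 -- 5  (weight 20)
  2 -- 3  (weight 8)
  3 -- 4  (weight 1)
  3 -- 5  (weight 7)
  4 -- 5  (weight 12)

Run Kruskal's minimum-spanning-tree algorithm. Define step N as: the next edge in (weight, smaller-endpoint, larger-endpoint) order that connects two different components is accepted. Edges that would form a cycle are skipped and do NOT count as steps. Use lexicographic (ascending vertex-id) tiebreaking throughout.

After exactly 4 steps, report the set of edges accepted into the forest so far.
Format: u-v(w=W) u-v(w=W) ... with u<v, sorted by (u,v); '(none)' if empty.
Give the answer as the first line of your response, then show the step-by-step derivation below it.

0-1(w=1) 0-3(w=1) 0-4(w=1) 3-5(w=7)

step 1: add edge 0-1 (w=1); MST = {0-1(w=1)}
step 2: add edge 0-3 (w=1); MST = {0-1(w=1) 0-3(w=1)}
step 3: add edge 0-4 (w=1); MST = {0-1(w=1) 0-3(w=1) 0-4(w=1)}
step 4: add edge 3-5 (w=7); MST = {0-1(w=1) 0-3(w=1) 0-4(w=1) 3-5(w=7)}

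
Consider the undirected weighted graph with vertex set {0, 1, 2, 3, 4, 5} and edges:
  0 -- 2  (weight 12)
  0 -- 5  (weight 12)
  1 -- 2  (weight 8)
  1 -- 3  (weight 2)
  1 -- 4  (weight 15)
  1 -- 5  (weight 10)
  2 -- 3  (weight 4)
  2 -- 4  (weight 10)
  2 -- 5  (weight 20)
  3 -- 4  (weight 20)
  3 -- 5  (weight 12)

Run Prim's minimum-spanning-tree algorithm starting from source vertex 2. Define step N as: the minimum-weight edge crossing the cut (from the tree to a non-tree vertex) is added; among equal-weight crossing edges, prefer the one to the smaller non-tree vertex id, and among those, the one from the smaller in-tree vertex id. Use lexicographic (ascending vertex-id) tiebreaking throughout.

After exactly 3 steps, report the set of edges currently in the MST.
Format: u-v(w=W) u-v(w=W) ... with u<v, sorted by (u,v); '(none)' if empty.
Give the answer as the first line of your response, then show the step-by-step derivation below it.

1-3(w=2) 2-3(w=4) 2-4(w=10)

step 1: add edge 2-3 (w=4); MST = {2-3(w=4)}
step 2: add edge 1-3 (w=2); MST = {1-3(w=2) 2-3(w=4)}
step 3: add edge 2-4 (w=10); MST = {1-3(w=2) 2-3(w=4) 2-4(w=10)}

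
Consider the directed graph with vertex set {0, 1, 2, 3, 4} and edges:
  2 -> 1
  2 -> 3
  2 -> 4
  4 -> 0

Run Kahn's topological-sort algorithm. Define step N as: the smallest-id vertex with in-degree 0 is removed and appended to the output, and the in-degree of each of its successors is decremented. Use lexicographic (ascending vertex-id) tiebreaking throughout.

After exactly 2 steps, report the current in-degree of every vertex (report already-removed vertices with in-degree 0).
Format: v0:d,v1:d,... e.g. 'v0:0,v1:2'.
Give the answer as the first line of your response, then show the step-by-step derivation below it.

v0:1,v1:0,v2:0,v3:0,v4:0

step 1: output 2; order=[2]; indeg=(1,0,0,0,0)
step 2: output 1; order=[2,1]; indeg=(1,0,0,0,0)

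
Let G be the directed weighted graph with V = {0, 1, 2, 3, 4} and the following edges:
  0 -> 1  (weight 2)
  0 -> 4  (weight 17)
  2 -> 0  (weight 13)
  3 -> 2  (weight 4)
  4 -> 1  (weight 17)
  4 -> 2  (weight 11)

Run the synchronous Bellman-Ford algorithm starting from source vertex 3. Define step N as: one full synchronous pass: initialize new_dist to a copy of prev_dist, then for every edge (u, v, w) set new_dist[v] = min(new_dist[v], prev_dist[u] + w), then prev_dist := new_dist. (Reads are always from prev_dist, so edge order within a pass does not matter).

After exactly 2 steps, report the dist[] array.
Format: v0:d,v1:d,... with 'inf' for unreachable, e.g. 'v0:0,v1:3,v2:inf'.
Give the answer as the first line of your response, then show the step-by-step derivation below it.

v0:17,v1:inf,v2:4,v3:0,v4:inf

step 1: dist = v0:inf,v1:inf,v2:4,v3:0,v4:inf
step 2: dist = v0:17,v1:inf,v2:4,v3:0,v4:inf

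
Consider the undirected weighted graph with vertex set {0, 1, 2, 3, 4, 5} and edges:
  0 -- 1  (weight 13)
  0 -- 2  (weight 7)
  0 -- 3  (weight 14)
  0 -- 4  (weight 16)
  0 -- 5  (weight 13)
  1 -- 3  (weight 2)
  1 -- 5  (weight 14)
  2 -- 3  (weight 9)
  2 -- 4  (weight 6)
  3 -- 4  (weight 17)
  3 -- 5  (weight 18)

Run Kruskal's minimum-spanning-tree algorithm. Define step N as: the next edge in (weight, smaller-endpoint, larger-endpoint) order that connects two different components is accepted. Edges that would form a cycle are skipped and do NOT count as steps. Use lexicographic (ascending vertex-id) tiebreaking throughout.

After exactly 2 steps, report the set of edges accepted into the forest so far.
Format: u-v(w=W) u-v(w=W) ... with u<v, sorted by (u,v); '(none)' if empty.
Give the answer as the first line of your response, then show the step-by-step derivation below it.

1-3(w=2) 2-4(w=6)

step 1: add edge 1-3 (w=2); MST = {1-3(w=2)}
step 2: add edge 2-4 (w=6); MST = {1-3(w=2) 2-4(w=6)}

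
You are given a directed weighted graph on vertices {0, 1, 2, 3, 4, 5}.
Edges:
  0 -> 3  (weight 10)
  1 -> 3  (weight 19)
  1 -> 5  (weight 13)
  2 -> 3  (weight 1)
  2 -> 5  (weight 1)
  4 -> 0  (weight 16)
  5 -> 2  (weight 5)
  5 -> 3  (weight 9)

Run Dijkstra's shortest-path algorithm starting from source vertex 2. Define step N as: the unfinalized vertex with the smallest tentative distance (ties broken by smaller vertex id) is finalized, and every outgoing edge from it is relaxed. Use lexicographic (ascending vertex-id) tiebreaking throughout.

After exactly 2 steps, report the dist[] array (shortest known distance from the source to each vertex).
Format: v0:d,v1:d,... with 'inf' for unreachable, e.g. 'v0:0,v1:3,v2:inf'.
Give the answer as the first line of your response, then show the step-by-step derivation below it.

v0:inf,v1:inf,v2:0,v3:1,v4:inf,v5:1

step 1: dist = v0:inf,v1:inf,v2:0,v3:1,v4:inf,v5:1
step 2: dist = v0:inf,v1:inf,v2:0,v3:1,v4:inf,v5:1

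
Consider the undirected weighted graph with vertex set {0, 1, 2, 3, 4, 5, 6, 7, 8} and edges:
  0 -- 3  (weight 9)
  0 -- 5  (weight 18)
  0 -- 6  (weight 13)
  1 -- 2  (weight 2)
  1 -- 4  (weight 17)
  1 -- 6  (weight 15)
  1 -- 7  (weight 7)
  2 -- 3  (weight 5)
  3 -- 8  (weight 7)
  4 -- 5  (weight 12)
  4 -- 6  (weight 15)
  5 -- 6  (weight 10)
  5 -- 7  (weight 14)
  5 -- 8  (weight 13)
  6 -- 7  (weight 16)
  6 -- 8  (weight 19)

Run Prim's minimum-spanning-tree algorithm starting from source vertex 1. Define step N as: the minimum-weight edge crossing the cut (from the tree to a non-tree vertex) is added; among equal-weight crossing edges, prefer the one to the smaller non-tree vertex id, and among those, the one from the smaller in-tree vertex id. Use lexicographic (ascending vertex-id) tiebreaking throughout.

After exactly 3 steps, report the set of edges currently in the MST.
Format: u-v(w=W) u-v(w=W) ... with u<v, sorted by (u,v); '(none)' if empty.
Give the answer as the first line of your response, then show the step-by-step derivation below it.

1-2(w=2) 1-7(w=7) 2-3(w=5)

step 1: add edge 1-2 (w=2); MST = {1-2(w=2)}
step 2: add edge 2-3 (w=5); MST = {1-2(w=2) 2-3(w=5)}
step 3: add edge 1-7 (w=7); MST = {1-2(w=2) 1-7(w=7) 2-3(w=5)}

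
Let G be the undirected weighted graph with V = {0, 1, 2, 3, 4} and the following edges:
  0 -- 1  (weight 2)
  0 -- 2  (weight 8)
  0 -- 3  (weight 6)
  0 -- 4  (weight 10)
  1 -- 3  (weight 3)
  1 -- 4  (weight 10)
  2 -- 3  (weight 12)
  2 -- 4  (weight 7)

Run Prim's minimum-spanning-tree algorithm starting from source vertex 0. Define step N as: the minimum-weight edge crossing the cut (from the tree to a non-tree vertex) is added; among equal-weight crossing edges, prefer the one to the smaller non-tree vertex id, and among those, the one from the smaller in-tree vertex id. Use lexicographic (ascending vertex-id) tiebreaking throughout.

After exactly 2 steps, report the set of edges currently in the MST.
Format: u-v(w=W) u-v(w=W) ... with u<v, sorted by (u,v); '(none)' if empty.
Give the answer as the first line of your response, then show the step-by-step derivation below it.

0-1(w=2) 1-3(w=3)

step 1: add edge 0-1 (w=2); MST = {0-1(w=2)}
step 2: add edge 1-3 (w=3); MST = {0-1(w=2) 1-3(w=3)}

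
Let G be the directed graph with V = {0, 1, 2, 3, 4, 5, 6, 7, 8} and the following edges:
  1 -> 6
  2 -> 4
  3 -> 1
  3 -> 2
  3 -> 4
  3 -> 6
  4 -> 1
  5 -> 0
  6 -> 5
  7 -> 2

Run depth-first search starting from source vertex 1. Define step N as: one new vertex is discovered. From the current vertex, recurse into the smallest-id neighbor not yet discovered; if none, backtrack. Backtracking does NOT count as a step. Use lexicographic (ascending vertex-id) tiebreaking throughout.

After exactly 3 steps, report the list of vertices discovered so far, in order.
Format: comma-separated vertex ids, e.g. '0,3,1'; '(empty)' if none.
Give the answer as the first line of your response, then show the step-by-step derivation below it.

1,6,5

step 1: discover 1; path=1; order=1
step 2: discover 6; path=1>6; order=1,6
step 3: discover 5; path=1>6>5; order=1,6,5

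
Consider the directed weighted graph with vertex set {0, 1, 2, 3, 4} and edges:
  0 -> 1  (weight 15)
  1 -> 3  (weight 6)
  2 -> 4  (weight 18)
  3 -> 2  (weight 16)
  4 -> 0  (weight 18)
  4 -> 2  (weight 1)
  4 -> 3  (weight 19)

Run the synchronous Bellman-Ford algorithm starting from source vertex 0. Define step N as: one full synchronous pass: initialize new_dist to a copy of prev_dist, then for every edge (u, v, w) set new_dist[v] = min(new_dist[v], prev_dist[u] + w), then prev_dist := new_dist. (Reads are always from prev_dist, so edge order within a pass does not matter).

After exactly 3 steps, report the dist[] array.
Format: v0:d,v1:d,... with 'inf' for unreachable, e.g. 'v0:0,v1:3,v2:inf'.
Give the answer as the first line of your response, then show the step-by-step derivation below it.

v0:0,v1:15,v2:37,v3:21,v4:inf

step 1: dist = v0:0,v1:15,v2:inf,v3:inf,v4:inf
step 2: dist = v0:0,v1:15,v2:inf,v3:21,v4:inf
step 3: dist = v0:0,v1:15,v2:37,v3:21,v4:inf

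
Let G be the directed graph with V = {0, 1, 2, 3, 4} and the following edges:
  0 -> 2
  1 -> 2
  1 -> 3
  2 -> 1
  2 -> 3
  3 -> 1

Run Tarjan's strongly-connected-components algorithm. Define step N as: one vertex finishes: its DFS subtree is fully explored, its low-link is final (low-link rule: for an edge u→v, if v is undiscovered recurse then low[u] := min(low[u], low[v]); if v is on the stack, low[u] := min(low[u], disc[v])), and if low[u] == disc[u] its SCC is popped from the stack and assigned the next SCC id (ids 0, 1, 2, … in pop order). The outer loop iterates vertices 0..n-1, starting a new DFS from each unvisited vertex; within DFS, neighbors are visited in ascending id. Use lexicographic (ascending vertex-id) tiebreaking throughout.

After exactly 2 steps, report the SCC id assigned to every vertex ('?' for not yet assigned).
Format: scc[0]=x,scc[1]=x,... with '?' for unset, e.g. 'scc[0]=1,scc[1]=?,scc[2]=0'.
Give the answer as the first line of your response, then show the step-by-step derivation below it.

scc[0]=?,scc[1]=?,scc[2]=?,scc[3]=?,scc[4]=?

step 1: low=(low[0]=0,low[1]=1,low[2]=1,low[3]=2,low[4]=?); scc=(scc[0]=?,scc[1]=?,scc[2]=?,scc[3]=?,scc[4]=?)
step 2: low=(low[0]=0,low[1]=1,low[2]=1,low[3]=2,low[4]=?); scc=(scc[0]=?,scc[1]=?,scc[2]=?,scc[3]=?,scc[4]=?)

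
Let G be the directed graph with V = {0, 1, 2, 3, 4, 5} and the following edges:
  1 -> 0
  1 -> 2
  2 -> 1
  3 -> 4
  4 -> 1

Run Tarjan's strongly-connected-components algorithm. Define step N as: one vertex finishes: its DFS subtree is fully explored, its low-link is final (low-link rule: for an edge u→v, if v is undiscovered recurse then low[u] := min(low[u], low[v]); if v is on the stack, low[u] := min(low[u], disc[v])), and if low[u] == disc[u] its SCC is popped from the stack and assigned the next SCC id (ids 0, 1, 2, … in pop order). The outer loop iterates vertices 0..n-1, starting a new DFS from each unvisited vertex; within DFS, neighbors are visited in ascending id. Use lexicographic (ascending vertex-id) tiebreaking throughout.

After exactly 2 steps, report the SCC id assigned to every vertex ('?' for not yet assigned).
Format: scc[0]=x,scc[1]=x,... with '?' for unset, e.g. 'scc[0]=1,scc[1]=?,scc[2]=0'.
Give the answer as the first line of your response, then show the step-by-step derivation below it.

scc[0]=0,scc[1]=?,scc[2]=?,scc[3]=?,scc[4]=?,scc[5]=?

step 1: low=(low[0]=0,low[1]=?,low[2]=?,low[3]=?,low[4]=?,low[5]=?); scc=(scc[0]=0,scc[1]=?,scc[2]=?,scc[3]=?,scc[4]=?,scc[5]=?)
step 2: low=(low[0]=0,low[1]=1,low[2]=1,low[3]=?,low[4]=?,low[5]=?); scc=(scc[0]=0,scc[1]=?,scc[2]=?,scc[3]=?,scc[4]=?,scc[5]=?)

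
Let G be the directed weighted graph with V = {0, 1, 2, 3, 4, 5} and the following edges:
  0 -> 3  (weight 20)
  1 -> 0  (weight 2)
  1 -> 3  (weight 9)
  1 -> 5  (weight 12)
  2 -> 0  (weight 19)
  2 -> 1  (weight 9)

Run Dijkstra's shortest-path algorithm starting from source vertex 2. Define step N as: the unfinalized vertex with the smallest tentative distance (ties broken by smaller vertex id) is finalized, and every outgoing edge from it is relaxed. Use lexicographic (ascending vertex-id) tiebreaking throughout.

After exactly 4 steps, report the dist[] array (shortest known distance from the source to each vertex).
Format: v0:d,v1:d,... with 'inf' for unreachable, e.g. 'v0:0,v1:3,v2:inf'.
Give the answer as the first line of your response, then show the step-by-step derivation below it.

v0:11,v1:9,v2:0,v3:18,v4:inf,v5:21

step 1: dist = v0:19,v1:9,v2:0,v3:inf,v4:inf,v5:inf
step 2: dist = v0:11,v1:9,v2:0,v3:18,v4:inf,v5:21
step 3: dist = v0:11,v1:9,v2:0,v3:18,v4:inf,v5:21
step 4: dist = v0:11,v1:9,v2:0,v3:18,v4:inf,v5:21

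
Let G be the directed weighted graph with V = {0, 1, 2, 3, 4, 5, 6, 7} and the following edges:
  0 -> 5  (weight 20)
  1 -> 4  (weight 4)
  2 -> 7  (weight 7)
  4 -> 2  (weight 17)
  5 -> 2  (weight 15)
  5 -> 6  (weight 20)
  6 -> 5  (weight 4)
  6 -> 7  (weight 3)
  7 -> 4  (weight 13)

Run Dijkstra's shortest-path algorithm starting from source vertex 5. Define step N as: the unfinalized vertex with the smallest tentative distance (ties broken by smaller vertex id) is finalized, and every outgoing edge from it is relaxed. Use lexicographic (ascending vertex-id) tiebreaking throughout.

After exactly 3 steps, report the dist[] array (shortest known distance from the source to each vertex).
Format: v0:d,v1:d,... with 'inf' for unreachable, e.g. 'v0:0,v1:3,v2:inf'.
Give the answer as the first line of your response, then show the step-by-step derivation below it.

v0:inf,v1:inf,v2:15,v3:inf,v4:inf,v5:0,v6:20,v7:22

step 1: dist = v0:inf,v1:inf,v2:15,v3:inf,v4:inf,v5:0,v6:20,v7:inf
step 2: dist = v0:inf,v1:inf,v2:15,v3:inf,v4:inf,v5:0,v6:20,v7:22
step 3: dist = v0:inf,v1:inf,v2:15,v3:inf,v4:inf,v5:0,v6:20,v7:22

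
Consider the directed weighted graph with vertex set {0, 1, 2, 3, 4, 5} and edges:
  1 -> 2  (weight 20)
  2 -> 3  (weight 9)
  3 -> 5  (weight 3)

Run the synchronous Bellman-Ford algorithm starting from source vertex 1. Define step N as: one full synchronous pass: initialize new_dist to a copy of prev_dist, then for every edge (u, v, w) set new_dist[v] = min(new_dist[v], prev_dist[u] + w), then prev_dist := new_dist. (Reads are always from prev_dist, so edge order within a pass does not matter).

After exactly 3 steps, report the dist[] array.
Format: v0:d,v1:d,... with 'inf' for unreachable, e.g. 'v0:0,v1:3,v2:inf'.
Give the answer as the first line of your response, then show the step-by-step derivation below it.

v0:inf,v1:0,v2:20,v3:29,v4:inf,v5:32

step 1: dist = v0:inf,v1:0,v2:20,v3:inf,v4:inf,v5:inf
step 2: dist = v0:inf,v1:0,v2:20,v3:29,v4:inf,v5:inf
step 3: dist = v0:inf,v1:0,v2:20,v3:29,v4:inf,v5:32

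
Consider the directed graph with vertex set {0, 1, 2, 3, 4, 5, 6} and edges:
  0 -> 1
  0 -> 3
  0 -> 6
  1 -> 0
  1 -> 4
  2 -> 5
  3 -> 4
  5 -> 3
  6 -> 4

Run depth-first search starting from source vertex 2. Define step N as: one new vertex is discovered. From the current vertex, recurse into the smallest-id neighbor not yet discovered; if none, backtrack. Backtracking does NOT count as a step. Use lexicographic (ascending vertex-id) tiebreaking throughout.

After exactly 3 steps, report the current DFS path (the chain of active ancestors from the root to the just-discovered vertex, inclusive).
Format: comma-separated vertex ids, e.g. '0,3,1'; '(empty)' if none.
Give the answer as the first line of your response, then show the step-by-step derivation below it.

2,5,3

step 1: discover 2; path=2; order=2
step 2: discover 5; path=2>5; order=2,5
step 3: discover 3; path=2>5>3; order=2,5,3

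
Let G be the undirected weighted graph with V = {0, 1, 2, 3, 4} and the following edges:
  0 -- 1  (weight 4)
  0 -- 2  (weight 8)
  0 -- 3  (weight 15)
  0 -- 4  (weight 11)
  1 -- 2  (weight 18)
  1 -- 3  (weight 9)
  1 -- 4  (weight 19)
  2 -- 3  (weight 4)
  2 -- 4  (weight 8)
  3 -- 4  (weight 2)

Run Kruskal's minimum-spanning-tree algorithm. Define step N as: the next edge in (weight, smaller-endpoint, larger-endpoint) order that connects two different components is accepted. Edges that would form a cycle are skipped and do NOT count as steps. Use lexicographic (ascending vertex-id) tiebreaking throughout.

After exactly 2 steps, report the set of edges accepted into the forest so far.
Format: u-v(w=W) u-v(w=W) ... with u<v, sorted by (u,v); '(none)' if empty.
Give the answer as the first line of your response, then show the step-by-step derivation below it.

0-1(w=4) 3-4(w=2)

step 1: add edge 3-4 (w=2); MST = {3-4(w=2)}
step 2: add edge 0-1 (w=4); MST = {0-1(w=4) 3-4(w=2)}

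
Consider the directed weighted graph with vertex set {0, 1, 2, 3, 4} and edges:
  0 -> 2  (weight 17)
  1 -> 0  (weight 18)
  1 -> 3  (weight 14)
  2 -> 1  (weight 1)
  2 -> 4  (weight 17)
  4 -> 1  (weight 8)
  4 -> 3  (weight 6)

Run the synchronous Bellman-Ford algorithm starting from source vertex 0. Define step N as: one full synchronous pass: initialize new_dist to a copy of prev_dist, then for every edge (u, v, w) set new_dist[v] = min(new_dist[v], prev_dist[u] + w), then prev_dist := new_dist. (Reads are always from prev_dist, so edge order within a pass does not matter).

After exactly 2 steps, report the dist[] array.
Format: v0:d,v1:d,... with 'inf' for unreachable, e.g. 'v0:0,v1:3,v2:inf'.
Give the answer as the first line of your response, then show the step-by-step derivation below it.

v0:0,v1:18,v2:17,v3:inf,v4:34

step 1: dist = v0:0,v1:inf,v2:17,v3:inf,v4:inf
step 2: dist = v0:0,v1:18,v2:17,v3:inf,v4:34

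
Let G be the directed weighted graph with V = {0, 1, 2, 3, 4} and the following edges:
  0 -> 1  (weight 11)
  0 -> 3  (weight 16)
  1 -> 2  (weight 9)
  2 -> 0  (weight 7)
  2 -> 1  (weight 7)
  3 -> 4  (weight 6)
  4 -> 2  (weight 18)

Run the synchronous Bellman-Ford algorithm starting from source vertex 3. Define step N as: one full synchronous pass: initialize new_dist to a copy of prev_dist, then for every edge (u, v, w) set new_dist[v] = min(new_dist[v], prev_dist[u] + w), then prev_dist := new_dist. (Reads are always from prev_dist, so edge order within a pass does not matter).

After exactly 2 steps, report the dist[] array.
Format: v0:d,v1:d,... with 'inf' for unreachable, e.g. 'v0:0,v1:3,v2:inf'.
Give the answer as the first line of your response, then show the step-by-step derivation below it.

v0:inf,v1:inf,v2:24,v3:0,v4:6

step 1: dist = v0:inf,v1:inf,v2:inf,v3:0,v4:6
step 2: dist = v0:inf,v1:inf,v2:24,v3:0,v4:6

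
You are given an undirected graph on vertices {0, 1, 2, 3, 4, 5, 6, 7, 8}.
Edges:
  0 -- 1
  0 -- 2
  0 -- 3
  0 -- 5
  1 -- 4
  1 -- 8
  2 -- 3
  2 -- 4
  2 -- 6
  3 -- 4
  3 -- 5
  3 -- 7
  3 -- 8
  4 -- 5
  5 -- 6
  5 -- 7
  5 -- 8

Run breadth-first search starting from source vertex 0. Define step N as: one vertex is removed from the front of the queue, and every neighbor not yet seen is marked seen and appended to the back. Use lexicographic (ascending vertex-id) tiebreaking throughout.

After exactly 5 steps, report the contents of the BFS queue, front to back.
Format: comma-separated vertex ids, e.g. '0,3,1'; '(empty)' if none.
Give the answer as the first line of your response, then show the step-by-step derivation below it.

4,8,6,7

step 1: dequeue 0; queue=[1,2,3,5]; order=0
step 2: dequeue 1; queue=[2,3,5,4,8]; order=0,1
step 3: dequeue 2; queue=[3,5,4,8,6]; order=0,1,2
step 4: dequeue 3; queue=[5,4,8,6,7]; order=0,1,2,3
step 5: dequeue 5; queue=[4,8,6,7]; order=0,1,2,3,5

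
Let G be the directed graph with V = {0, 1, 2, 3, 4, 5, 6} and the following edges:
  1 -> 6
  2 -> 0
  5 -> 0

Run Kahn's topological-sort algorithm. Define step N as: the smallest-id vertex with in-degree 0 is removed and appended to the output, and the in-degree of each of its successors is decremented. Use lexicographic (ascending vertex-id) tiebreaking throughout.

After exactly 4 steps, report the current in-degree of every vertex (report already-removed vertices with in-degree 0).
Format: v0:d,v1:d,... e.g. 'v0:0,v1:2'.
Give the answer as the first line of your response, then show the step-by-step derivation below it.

v0:1,v1:0,v2:0,v3:0,v4:0,v5:0,v6:0

step 1: output 1; order=[1]; indeg=(2,0,0,0,0,0,0)
step 2: output 2; order=[1,2]; indeg=(1,0,0,0,0,0,0)
step 3: output 3; order=[1,2,3]; indeg=(1,0,0,0,0,0,0)
step 4: output 4; order=[1,2,3,4]; indeg=(1,0,0,0,0,0,0)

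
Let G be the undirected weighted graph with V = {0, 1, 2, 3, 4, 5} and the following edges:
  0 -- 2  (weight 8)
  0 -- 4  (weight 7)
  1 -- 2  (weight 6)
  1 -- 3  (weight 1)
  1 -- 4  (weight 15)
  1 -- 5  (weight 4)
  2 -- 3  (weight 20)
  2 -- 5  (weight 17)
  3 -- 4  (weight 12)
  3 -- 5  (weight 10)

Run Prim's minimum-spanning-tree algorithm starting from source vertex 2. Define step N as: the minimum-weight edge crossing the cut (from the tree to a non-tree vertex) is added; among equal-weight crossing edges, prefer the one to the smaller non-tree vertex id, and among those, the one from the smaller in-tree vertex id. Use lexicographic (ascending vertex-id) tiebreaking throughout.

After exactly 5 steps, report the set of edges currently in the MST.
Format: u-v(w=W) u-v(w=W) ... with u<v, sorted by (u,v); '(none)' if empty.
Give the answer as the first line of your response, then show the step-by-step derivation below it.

0-2(w=8) 0-4(w=7) 1-2(w=6) 1-3(w=1) 1-5(w=4)

step 1: add edge 1-2 (w=6); MST = {1-2(w=6)}
step 2: add edge 1-3 (w=1); MST = {1-2(w=6) 1-3(w=1)}
step 3: add edge 1-5 (w=4); MST = {1-2(w=6) 1-3(w=1) 1-5(w=4)}
step 4: add edge 0-2 (w=8); MST = {0-2(w=8) 1-2(w=6) 1-3(w=1) 1-5(w=4)}
step 5: add edge 0-4 (w=7); MST = {0-2(w=8) 0-4(w=7) 1-2(w=6) 1-3(w=1) 1-5(w=4)}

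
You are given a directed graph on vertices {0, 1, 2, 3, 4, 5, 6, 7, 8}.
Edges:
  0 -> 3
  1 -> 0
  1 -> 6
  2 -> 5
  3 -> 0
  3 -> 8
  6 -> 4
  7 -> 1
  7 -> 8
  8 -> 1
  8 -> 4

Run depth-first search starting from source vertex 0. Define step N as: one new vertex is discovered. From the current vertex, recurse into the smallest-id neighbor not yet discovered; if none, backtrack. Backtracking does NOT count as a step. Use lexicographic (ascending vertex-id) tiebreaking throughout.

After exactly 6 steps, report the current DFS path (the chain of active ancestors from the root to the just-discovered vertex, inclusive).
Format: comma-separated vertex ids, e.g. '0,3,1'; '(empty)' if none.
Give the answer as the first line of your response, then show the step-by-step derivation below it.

0,3,8,1,6,4

step 1: discover 0; path=0; order=0
step 2: discover 3; path=0>3; order=0,3
step 3: discover 8; path=0>3>8; order=0,3,8
step 4: discover 1; path=0>3>8>1; order=0,3,8,1
step 5: discover 6; path=0>3>8>1>6; order=0,3,8,1,6
step 6: discover 4; path=0>3>8>1>6>4; order=0,3,8,1,6,4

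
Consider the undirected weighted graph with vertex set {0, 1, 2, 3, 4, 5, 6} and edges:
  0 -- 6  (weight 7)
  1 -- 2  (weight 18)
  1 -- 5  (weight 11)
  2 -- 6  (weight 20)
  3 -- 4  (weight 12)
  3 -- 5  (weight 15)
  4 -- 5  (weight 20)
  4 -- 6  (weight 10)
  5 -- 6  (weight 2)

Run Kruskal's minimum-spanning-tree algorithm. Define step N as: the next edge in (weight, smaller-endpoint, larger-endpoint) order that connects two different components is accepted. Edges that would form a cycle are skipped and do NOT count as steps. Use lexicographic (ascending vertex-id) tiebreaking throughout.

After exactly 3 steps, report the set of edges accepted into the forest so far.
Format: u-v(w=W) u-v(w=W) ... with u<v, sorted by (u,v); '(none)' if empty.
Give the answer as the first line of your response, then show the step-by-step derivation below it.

0-6(w=7) 4-6(w=10) 5-6(w=2)

step 1: add edge 5-6 (w=2); MST = {5-6(w=2)}
step 2: add edge 0-6 (w=7); MST = {0-6(w=7) 5-6(w=2)}
step 3: add edge 4-6 (w=10); MST = {0-6(w=7) 4-6(w=10) 5-6(w=2)}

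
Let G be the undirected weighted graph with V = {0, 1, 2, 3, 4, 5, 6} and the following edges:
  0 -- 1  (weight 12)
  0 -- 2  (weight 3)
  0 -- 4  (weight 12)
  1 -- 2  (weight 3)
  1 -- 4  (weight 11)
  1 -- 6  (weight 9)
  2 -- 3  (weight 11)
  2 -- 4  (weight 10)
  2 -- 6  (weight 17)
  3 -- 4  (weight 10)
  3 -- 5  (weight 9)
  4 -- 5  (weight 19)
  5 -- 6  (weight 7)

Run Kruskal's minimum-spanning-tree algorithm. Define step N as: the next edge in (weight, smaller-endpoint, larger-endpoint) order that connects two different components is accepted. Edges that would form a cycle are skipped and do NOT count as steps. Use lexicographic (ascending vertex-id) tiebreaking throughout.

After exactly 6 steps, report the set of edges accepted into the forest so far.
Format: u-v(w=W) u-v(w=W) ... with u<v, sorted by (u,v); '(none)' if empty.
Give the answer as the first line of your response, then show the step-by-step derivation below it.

0-2(w=3) 1-2(w=3) 1-6(w=9) 2-4(w=10) 3-5(w=9) 5-6(w=7)

step 1: add edge 0-2 (w=3); MST = {0-2(w=3)}
step 2: add edge 1-2 (w=3); MST = {0-2(w=3) 1-2(w=3)}
step 3: add edge 5-6 (w=7); MST = {0-2(w=3) 1-2(w=3) 5-6(w=7)}
step 4: add edge 1-6 (w=9); MST = {0-2(w=3) 1-2(w=3) 1-6(w=9) 5-6(w=7)}
step 5: add edge 3-5 (w=9); MST = {0-2(w=3) 1-2(w=3) 1-6(w=9) 3-5(w=9) 5-6(w=7)}
step 6: add edge 2-4 (w=10); MST = {0-2(w=3) 1-2(w=3) 1-6(w=9) 2-4(w=10) 3-5(w=9) 5-6(w=7)}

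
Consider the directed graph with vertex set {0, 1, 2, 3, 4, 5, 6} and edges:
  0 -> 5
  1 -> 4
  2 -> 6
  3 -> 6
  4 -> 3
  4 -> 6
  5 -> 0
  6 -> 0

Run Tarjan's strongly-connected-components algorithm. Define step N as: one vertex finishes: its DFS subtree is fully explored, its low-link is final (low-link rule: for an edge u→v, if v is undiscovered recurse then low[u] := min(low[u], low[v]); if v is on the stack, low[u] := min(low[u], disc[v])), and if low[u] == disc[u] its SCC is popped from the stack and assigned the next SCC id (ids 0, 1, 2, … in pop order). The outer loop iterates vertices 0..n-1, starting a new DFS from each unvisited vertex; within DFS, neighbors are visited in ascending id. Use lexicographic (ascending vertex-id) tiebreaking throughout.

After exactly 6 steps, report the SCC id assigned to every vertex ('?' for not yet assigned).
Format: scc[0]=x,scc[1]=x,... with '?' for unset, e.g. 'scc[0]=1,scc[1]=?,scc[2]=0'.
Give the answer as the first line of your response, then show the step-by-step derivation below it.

scc[0]=0,scc[1]=4,scc[2]=?,scc[3]=2,scc[4]=3,scc[5]=0,scc[6]=1

step 1: low=(low[0]=0,low[1]=?,low[2]=?,low[3]=?,low[4]=?,low[5]=0,low[6]=?); scc=(scc[0]=?,scc[1]=?,scc[2]=?,scc[3]=?,scc[4]=?,scc[5]=?,scc[6]=?)
step 2: low=(low[0]=0,low[1]=?,low[2]=?,low[3]=?,low[4]=?,low[5]=0,low[6]=?); scc=(scc[0]=0,scc[1]=?,scc[2]=?,scc[3]=?,scc[4]=?,scc[5]=0,scc[6]=?)
step 3: low=(low[0]=0,low[1]=2,low[2]=?,low[3]=4,low[4]=3,low[5]=0,low[6]=5); scc=(scc[0]=0,scc[1]=?,scc[2]=?,scc[3]=?,scc[4]=?,scc[5]=0,scc[6]=1)
step 4: low=(low[0]=0,low[1]=2,low[2]=?,low[3]=4,low[4]=3,low[5]=0,low[6]=5); scc=(scc[0]=0,scc[1]=?,scc[2]=?,scc[3]=2,scc[4]=?,scc[5]=0,scc[6]=1)
step 5: low=(low[0]=0,low[1]=2,low[2]=?,low[3]=4,low[4]=3,low[5]=0,low[6]=5); scc=(scc[0]=0,scc[1]=?,scc[2]=?,scc[3]=2,scc[4]=3,scc[5]=0,scc[6]=1)
step 6: low=(low[0]=0,low[1]=2,low[2]=?,low[3]=4,low[4]=3,low[5]=0,low[6]=5); scc=(scc[0]=0,scc[1]=4,scc[2]=?,scc[3]=2,scc[4]=3,scc[5]=0,scc[6]=1)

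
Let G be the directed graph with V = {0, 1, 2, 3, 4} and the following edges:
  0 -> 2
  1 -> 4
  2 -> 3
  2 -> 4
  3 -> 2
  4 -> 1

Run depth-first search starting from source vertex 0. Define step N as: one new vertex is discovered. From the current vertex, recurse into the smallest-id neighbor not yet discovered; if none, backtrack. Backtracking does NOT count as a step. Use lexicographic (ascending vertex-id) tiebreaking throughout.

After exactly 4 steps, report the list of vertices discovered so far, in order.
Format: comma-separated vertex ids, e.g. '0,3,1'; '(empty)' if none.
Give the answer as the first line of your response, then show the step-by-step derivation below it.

0,2,3,4

step 1: discover 0; path=0; order=0
step 2: discover 2; path=0>2; order=0,2
step 3: discover 3; path=0>2>3; order=0,2,3
step 4: discover 4; path=0>2>4; order=0,2,3,4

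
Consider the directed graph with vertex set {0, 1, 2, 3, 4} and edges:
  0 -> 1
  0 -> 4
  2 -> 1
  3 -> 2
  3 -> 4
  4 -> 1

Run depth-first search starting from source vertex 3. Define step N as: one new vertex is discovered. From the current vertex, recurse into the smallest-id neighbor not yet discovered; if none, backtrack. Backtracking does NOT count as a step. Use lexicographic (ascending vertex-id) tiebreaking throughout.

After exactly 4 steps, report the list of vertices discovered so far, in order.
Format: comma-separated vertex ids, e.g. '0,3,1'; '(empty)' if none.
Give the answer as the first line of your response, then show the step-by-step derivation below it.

3,2,1,4

step 1: discover 3; path=3; order=3
step 2: discover 2; path=3>2; order=3,2
step 3: discover 1; path=3>2>1; order=3,2,1
step 4: discover 4; path=3>4; order=3,2,1,4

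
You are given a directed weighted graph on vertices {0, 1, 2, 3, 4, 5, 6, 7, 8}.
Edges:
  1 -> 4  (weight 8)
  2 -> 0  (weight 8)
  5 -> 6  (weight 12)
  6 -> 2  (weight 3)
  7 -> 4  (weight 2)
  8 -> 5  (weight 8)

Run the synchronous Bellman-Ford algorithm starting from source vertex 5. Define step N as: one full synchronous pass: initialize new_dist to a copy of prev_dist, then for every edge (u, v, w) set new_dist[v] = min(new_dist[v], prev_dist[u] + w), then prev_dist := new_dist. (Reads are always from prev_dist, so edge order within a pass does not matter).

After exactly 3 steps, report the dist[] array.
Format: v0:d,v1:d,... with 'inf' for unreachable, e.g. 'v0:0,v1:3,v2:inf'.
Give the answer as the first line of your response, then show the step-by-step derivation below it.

v0:23,v1:inf,v2:15,v3:inf,v4:inf,v5:0,v6:12,v7:inf,v8:inf

step 1: dist = v0:inf,v1:inf,v2:inf,v3:inf,v4:inf,v5:0,v6:12,v7:inf,v8:inf
step 2: dist = v0:inf,v1:inf,v2:15,v3:inf,v4:inf,v5:0,v6:12,v7:inf,v8:inf
step 3: dist = v0:23,v1:inf,v2:15,v3:inf,v4:inf,v5:0,v6:12,v7:inf,v8:inf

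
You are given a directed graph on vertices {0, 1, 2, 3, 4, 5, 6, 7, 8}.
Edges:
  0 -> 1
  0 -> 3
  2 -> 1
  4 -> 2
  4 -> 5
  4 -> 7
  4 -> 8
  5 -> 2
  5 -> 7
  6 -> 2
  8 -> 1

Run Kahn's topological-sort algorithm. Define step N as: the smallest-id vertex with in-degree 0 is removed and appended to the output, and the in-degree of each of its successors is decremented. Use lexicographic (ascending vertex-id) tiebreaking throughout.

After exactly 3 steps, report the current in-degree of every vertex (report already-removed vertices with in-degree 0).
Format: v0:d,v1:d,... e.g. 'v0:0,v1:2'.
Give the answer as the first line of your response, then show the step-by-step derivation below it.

v0:0,v1:2,v2:2,v3:0,v4:0,v5:0,v6:0,v7:1,v8:0

step 1: output 0; order=[0]; indeg=(0,2,3,0,0,1,0,2,1)
step 2: output 3; order=[0,3]; indeg=(0,2,3,0,0,1,0,2,1)
step 3: output 4; order=[0,3,4]; indeg=(0,2,2,0,0,0,0,1,0)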